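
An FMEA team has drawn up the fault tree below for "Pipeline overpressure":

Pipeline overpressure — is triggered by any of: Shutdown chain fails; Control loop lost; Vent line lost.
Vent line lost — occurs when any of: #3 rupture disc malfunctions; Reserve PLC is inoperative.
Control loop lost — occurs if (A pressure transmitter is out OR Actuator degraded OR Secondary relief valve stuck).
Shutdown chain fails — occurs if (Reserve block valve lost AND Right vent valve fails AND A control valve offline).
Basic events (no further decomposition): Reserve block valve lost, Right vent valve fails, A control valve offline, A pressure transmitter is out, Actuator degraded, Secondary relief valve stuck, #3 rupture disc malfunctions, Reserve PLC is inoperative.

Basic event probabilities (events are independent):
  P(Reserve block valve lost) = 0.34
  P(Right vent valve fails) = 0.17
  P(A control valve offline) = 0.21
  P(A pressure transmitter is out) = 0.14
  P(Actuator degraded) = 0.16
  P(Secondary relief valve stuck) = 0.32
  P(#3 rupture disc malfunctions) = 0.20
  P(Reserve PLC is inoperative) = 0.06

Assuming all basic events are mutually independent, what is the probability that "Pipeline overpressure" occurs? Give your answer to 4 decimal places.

P(Shutdown chain fails) [AND] = 0.34 × 0.17 × 0.21 = 0.012138
P(Control loop lost) [OR] = 1 − (1−0.14) × (1−0.16) × (1−0.32) = 0.508768
P(Vent line lost) [OR] = 1 − (1−0.20) × (1−0.06) = 0.248000
P(Pipeline overpressure) [OR] = 1 − (1−0.012138) × (1−0.508768) × (1−0.248000) = 0.635077
Rounded to 4 decimal places: P(Pipeline overpressure) ≈ 0.6351.

0.6351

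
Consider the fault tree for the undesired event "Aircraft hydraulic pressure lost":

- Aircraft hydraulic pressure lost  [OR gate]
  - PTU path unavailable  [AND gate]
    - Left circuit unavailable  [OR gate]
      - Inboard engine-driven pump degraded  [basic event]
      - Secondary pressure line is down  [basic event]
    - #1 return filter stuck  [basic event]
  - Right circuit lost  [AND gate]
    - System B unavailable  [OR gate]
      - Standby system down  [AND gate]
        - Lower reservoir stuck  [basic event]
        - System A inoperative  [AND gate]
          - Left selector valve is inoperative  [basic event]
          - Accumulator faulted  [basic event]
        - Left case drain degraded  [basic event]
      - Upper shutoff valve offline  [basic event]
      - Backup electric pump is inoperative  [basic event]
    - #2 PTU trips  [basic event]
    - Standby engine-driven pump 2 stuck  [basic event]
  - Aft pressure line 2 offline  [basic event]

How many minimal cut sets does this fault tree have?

Left circuit unavailable [OR]: union of children's cut sets → 2 cut set(s).
PTU path unavailable [AND]: one cut set from each child combined → 2 × 1 = 2 cut set(s).
System A inoperative [AND]: one cut set from each child combined → 1 × 1 = 1 cut set(s).
Standby system down [AND]: one cut set from each child combined → 1 × 1 × 1 = 1 cut set(s).
System B unavailable [OR]: union of children's cut sets → 3 cut set(s).
Right circuit lost [AND]: one cut set from each child combined → 3 × 1 × 1 = 3 cut set(s).
Aircraft hydraulic pressure lost [OR]: union of children's cut sets → 6 cut set(s).
Minimal cut sets: {#1 return filter stuck, Inboard engine-driven pump degraded}; {#1 return filter stuck, Secondary pressure line is down}; {#2 PTU trips, Accumulator faulted, Left case drain degraded, Left selector valve is inoperative, Lower reservoir stuck, Standby engine-driven pump 2 stuck}; {#2 PTU trips, Standby engine-driven pump 2 stuck, Upper shutoff valve offline}; {#2 PTU trips, Backup electric pump is inoperative, Standby engine-driven pump 2 stuck}; {Aft pressure line 2 offline}.

6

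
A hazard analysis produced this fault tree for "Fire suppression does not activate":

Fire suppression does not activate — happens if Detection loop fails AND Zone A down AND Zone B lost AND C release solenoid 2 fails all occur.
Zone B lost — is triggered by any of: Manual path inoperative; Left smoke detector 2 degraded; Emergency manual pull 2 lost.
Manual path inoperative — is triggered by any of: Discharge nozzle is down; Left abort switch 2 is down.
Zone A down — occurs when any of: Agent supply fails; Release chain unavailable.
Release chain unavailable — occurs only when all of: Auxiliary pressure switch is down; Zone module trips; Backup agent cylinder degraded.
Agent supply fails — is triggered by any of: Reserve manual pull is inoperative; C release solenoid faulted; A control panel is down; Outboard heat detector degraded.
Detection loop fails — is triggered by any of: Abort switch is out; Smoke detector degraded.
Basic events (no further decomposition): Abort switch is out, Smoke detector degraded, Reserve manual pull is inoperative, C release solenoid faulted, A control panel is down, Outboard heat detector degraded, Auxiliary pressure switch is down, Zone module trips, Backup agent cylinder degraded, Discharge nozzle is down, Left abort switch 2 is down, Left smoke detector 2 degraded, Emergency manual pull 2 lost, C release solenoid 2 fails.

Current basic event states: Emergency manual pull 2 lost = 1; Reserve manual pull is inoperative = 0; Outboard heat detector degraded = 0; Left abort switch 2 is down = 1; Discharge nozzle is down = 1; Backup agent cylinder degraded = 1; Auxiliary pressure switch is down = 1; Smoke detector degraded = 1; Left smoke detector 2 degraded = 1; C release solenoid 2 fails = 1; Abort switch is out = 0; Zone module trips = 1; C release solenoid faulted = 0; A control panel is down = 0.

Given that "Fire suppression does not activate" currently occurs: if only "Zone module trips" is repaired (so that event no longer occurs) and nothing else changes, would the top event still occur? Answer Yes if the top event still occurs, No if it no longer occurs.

Counterfactual: set "Zone module trips" to not occurred.
Detection loop fails [OR]: Abort switch is out=not, Smoke detector degraded=occurs → at least one input occurs → occurs.
Agent supply fails [OR]: Reserve manual pull is inoperative=not, C release solenoid faulted=not, A control panel is down=not, Outboard heat detector degraded=not → no input occurs → does not occur.
Release chain unavailable [AND]: Auxiliary pressure switch is down=occurs, Zone module trips=not, Backup agent cylinder degraded=occurs → not all inputs occur → does not occur.
Zone A down [OR]: Agent supply fails=not, Release chain unavailable=not → no input occurs → does not occur.
Manual path inoperative [OR]: Discharge nozzle is down=occurs, Left abort switch 2 is down=occurs → at least one input occurs → occurs.
Zone B lost [OR]: Manual path inoperative=occurs, Left smoke detector 2 degraded=occurs, Emergency manual pull 2 lost=occurs → at least one input occurs → occurs.
Fire suppression does not activate [AND]: Detection loop fails=occurs, Zone A down=not, Zone B lost=occurs, C release solenoid 2 fails=occurs → not all inputs occur → does not occur.

No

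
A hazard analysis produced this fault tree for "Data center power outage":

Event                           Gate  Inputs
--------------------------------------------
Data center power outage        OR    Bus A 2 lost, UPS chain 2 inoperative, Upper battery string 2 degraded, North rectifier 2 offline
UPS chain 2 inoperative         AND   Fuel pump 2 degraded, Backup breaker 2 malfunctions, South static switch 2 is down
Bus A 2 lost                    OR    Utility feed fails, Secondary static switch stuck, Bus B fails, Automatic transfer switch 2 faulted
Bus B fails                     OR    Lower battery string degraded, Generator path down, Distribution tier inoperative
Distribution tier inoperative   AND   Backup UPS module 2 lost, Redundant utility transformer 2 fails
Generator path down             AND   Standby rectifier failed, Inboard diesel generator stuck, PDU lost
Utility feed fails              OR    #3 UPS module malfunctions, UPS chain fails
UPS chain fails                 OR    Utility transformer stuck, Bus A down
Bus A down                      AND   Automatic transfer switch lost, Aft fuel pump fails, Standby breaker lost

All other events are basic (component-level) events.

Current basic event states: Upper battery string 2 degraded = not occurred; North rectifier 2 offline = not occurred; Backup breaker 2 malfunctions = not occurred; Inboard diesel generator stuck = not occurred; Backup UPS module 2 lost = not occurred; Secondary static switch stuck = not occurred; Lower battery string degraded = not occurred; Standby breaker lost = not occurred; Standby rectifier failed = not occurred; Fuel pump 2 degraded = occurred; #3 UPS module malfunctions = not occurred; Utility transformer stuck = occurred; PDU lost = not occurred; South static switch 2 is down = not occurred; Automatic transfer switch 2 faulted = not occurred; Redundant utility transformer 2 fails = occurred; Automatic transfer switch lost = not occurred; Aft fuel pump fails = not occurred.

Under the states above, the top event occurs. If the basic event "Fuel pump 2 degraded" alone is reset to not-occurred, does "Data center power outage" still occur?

Yes

Counterfactual: set "Fuel pump 2 degraded" to not occurred.
Bus A down [AND]: Automatic transfer switch lost=not, Aft fuel pump fails=not, Standby breaker lost=not → not all inputs occur → does not occur.
UPS chain fails [OR]: Utility transformer stuck=occurs, Bus A down=not → at least one input occurs → occurs.
Utility feed fails [OR]: #3 UPS module malfunctions=not, UPS chain fails=occurs → at least one input occurs → occurs.
Generator path down [AND]: Standby rectifier failed=not, Inboard diesel generator stuck=not, PDU lost=not → not all inputs occur → does not occur.
Distribution tier inoperative [AND]: Backup UPS module 2 lost=not, Redundant utility transformer 2 fails=occurs → not all inputs occur → does not occur.
Bus B fails [OR]: Lower battery string degraded=not, Generator path down=not, Distribution tier inoperative=not → no input occurs → does not occur.
Bus A 2 lost [OR]: Utility feed fails=occurs, Secondary static switch stuck=not, Bus B fails=not, Automatic transfer switch 2 faulted=not → at least one input occurs → occurs.
UPS chain 2 inoperative [AND]: Fuel pump 2 degraded=not, Backup breaker 2 malfunctions=not, South static switch 2 is down=not → not all inputs occur → does not occur.
Data center power outage [OR]: Bus A 2 lost=occurs, UPS chain 2 inoperative=not, Upper battery string 2 degraded=not, North rectifier 2 offline=not → at least one input occurs → occurs.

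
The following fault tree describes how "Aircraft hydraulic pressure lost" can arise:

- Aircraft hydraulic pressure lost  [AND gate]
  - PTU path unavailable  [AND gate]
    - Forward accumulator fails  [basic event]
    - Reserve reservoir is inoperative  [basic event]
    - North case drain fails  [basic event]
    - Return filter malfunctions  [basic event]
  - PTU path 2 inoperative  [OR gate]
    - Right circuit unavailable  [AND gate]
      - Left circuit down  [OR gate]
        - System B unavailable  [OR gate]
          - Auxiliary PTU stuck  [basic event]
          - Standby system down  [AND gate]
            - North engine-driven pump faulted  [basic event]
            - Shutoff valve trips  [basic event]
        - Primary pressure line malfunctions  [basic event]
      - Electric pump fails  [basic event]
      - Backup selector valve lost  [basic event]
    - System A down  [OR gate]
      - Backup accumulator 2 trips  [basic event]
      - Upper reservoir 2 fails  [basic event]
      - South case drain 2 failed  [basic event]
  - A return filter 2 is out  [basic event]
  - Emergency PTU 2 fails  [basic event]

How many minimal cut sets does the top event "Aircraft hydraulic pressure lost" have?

6

PTU path unavailable [AND]: one cut set from each child combined → 1 × 1 × 1 × 1 = 1 cut set(s).
Standby system down [AND]: one cut set from each child combined → 1 × 1 = 1 cut set(s).
System B unavailable [OR]: union of children's cut sets → 2 cut set(s).
Left circuit down [OR]: union of children's cut sets → 3 cut set(s).
Right circuit unavailable [AND]: one cut set from each child combined → 3 × 1 × 1 = 3 cut set(s).
System A down [OR]: union of children's cut sets → 3 cut set(s).
PTU path 2 inoperative [OR]: union of children's cut sets → 6 cut set(s).
Aircraft hydraulic pressure lost [AND]: one cut set from each child combined → 1 × 6 × 1 × 1 = 6 cut set(s).
Minimal cut sets: {A return filter 2 is out, Auxiliary PTU stuck, Backup selector valve lost, Electric pump fails, Emergency PTU 2 fails, Forward accumulator fails, North case drain fails, Reserve reservoir is inoperative, Return filter malfunctions}; {A return filter 2 is out, Backup selector valve lost, Electric pump fails, Emergency PTU 2 fails, Forward accumulator fails, North case drain fails, North engine-driven pump faulted, Reserve reservoir is inoperative, Return filter malfunctions, Shutoff valve trips}; {A return filter 2 is out, Backup selector valve lost, Electric pump fails, Emergency PTU 2 fails, Forward accumulator fails, North case drain fails, Primary pressure line malfunctions, Reserve reservoir is inoperative, Return filter malfunctions}; {A return filter 2 is out, Backup accumulator 2 trips, Emergency PTU 2 fails, Forward accumulator fails, North case drain fails, Reserve reservoir is inoperative, Return filter malfunctions}; {A return filter 2 is out, Emergency PTU 2 fails, Forward accumulator fails, North case drain fails, Reserve reservoir is inoperative, Return filter malfunctions, Upper reservoir 2 fails}; {A return filter 2 is out, Emergency PTU 2 fails, Forward accumulator fails, North case drain fails, Reserve reservoir is inoperative, Return filter malfunctions, South case drain 2 failed}.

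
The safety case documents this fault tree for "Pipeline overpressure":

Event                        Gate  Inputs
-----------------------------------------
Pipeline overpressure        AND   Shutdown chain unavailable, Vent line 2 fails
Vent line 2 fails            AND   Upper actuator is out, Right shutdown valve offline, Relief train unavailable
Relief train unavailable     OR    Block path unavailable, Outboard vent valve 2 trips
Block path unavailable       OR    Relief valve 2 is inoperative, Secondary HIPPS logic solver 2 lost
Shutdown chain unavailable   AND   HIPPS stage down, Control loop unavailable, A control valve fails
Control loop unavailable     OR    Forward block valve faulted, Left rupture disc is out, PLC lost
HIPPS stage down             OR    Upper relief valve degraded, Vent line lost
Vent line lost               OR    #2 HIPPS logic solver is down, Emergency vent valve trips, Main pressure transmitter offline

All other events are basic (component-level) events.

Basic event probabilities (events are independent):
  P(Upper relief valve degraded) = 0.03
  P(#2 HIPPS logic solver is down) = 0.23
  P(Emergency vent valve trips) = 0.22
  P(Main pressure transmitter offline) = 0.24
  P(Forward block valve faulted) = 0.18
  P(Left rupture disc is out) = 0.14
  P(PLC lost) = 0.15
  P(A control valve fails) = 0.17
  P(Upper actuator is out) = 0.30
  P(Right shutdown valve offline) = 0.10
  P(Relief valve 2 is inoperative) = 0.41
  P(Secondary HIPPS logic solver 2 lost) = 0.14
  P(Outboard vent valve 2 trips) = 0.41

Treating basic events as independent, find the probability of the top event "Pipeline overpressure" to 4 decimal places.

P(Vent line lost) [OR] = 1 − (1−0.23) × (1−0.22) × (1−0.24) = 0.543544
P(HIPPS stage down) [OR] = 1 − (1−0.03) × (1−0.543544) = 0.557238
P(Control loop unavailable) [OR] = 1 − (1−0.18) × (1−0.14) × (1−0.15) = 0.400580
P(Shutdown chain unavailable) [AND] = 0.557238 × 0.400580 × 0.17 = 0.037947
P(Block path unavailable) [OR] = 1 − (1−0.41) × (1−0.14) = 0.492600
P(Relief train unavailable) [OR] = 1 − (1−0.492600) × (1−0.41) = 0.700634
P(Vent line 2 fails) [AND] = 0.30 × 0.10 × 0.700634 = 0.021019
P(Pipeline overpressure) [AND] = 0.037947 × 0.021019 = 0.000798
Rounded to 4 decimal places: P(Pipeline overpressure) ≈ 0.0008.

0.0008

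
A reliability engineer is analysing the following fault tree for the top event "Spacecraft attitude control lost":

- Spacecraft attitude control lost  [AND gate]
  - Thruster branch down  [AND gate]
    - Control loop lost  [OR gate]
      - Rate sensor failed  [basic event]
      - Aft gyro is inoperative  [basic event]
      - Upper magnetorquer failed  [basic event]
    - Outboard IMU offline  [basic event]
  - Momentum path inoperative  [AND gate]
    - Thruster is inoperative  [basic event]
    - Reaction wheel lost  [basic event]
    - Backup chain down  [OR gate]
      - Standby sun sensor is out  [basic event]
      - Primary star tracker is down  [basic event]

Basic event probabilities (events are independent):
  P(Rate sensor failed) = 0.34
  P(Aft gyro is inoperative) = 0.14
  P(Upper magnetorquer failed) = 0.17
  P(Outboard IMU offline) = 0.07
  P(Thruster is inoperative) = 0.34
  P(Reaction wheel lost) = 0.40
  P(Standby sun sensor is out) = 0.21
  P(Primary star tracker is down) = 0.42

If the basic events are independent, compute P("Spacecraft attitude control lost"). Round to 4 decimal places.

P(Control loop lost) [OR] = 1 − (1−0.34) × (1−0.14) × (1−0.17) = 0.528892
P(Thruster branch down) [AND] = 0.528892 × 0.07 = 0.037022
P(Backup chain down) [OR] = 1 − (1−0.21) × (1−0.42) = 0.541800
P(Momentum path inoperative) [AND] = 0.34 × 0.40 × 0.541800 = 0.073685
P(Spacecraft attitude control lost) [AND] = 0.037022 × 0.073685 = 0.002728
Rounded to 4 decimal places: P(Spacecraft attitude control lost) ≈ 0.0027.

0.0027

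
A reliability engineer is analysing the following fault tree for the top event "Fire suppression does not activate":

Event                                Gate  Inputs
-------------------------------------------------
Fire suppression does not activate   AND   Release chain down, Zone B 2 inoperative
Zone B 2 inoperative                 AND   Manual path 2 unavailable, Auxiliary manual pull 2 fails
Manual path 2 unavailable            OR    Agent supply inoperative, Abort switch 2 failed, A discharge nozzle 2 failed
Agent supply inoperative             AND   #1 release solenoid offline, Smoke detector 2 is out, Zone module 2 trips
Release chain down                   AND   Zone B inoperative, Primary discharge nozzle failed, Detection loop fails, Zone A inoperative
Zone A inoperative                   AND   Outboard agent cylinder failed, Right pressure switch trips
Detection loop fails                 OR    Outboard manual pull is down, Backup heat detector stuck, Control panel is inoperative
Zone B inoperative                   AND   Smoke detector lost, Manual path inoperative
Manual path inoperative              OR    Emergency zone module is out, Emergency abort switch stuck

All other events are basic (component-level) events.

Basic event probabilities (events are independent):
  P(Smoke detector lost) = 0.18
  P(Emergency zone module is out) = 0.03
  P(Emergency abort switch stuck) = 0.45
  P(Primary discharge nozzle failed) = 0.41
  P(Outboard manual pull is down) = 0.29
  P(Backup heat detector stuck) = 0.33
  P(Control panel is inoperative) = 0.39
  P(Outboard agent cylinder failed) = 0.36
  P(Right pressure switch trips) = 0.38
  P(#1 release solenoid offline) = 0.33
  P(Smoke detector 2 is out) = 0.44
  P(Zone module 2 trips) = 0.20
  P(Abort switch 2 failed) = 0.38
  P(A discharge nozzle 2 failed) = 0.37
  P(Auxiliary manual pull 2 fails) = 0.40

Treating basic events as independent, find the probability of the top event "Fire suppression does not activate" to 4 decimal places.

0.0008

P(Manual path inoperative) [OR] = 1 − (1−0.03) × (1−0.45) = 0.466500
P(Zone B inoperative) [AND] = 0.18 × 0.466500 = 0.083970
P(Detection loop fails) [OR] = 1 − (1−0.29) × (1−0.33) × (1−0.39) = 0.709823
P(Zone A inoperative) [AND] = 0.36 × 0.38 = 0.136800
P(Release chain down) [AND] = 0.083970 × 0.41 × 0.709823 × 0.136800 = 0.003343
P(Agent supply inoperative) [AND] = 0.33 × 0.44 × 0.20 = 0.029040
P(Manual path 2 unavailable) [OR] = 1 − (1−0.029040) × (1−0.38) × (1−0.37) = 0.620743
P(Zone B 2 inoperative) [AND] = 0.620743 × 0.40 = 0.248297
P(Fire suppression does not activate) [AND] = 0.003343 × 0.248297 = 0.000830
Rounded to 4 decimal places: P(Fire suppression does not activate) ≈ 0.0008.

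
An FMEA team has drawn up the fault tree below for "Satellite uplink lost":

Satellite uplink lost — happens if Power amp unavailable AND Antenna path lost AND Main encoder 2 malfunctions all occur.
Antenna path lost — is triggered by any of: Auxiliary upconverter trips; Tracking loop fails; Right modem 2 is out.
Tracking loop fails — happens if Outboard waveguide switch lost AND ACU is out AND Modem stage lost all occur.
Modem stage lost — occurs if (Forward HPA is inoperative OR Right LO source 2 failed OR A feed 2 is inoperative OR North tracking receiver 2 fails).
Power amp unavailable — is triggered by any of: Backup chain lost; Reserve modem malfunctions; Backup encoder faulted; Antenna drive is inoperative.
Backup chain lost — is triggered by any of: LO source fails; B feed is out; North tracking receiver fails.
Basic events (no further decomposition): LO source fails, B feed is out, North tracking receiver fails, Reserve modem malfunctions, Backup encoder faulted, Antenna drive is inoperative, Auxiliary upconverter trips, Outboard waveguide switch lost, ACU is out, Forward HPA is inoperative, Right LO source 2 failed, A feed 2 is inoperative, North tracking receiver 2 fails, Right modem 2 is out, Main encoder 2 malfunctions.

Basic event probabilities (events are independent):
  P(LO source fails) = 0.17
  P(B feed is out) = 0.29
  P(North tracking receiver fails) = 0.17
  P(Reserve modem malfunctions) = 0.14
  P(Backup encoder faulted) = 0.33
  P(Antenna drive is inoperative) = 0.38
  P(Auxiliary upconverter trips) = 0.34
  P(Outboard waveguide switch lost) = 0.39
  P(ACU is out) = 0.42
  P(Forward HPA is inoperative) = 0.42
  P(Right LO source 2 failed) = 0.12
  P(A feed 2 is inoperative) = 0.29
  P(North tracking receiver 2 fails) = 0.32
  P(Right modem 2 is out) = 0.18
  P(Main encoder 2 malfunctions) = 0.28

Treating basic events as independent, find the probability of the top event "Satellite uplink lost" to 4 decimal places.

P(Backup chain lost) [OR] = 1 − (1−0.17) × (1−0.29) × (1−0.17) = 0.510881
P(Power amp unavailable) [OR] = 1 − (1−0.510881) × (1−0.14) × (1−0.33) × (1−0.38) = 0.825265
P(Modem stage lost) [OR] = 1 − (1−0.42) × (1−0.12) × (1−0.29) × (1−0.32) = 0.753579
P(Tracking loop fails) [AND] = 0.39 × 0.42 × 0.753579 = 0.123436
P(Antenna path lost) [OR] = 1 − (1−0.34) × (1−0.123436) × (1−0.18) = 0.525604
P(Satellite uplink lost) [AND] = 0.825265 × 0.525604 × 0.28 = 0.121454
Rounded to 4 decimal places: P(Satellite uplink lost) ≈ 0.1215.

0.1215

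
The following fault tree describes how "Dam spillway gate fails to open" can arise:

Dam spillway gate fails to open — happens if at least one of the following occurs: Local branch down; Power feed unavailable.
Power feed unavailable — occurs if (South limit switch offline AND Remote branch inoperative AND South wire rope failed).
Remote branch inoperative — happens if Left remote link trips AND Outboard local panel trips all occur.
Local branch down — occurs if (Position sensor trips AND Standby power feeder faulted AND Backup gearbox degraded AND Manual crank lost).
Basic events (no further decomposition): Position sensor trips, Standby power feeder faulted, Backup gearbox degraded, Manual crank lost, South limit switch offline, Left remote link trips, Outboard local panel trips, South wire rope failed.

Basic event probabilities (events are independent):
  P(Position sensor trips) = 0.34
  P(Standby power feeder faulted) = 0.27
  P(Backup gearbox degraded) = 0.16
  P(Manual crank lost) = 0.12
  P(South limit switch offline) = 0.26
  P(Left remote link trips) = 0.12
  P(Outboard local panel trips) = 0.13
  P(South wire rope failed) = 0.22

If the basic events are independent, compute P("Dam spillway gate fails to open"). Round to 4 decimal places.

P(Local branch down) [AND] = 0.34 × 0.27 × 0.16 × 0.12 = 0.001763
P(Remote branch inoperative) [AND] = 0.12 × 0.13 = 0.015600
P(Power feed unavailable) [AND] = 0.26 × 0.015600 × 0.22 = 0.000892
P(Dam spillway gate fails to open) [OR] = 1 − (1−0.001763) × (1−0.000892) = 0.002653
Rounded to 4 decimal places: P(Dam spillway gate fails to open) ≈ 0.0027.

0.0027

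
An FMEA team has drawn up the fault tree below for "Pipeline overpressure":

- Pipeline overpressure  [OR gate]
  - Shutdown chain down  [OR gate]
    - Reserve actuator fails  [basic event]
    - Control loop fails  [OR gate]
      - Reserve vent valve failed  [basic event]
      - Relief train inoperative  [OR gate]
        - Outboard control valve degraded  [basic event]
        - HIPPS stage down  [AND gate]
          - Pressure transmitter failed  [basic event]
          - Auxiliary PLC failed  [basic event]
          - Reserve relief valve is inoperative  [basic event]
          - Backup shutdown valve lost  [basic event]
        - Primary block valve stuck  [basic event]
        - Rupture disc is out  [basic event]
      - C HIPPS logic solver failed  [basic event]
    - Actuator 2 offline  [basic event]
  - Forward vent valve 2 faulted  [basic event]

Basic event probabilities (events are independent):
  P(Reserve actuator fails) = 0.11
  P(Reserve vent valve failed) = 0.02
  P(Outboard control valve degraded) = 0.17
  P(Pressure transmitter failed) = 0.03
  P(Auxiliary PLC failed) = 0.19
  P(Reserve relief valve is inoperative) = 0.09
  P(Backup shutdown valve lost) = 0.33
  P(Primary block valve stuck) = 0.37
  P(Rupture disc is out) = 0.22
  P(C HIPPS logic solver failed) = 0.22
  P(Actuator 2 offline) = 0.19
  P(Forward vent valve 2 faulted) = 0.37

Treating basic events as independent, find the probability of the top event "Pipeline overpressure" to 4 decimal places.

P(HIPPS stage down) [AND] = 0.03 × 0.19 × 0.09 × 0.33 = 0.000169
P(Relief train inoperative) [OR] = 1 − (1−0.17) × (1−0.000169) × (1−0.37) × (1−0.22) = 0.592207
P(Control loop fails) [OR] = 1 − (1−0.02) × (1−0.592207) × (1−0.22) = 0.688283
P(Shutdown chain down) [OR] = 1 − (1−0.11) × (1−0.688283) × (1−0.19) = 0.775283
P(Pipeline overpressure) [OR] = 1 − (1−0.775283) × (1−0.37) = 0.858428
Rounded to 4 decimal places: P(Pipeline overpressure) ≈ 0.8584.

0.8584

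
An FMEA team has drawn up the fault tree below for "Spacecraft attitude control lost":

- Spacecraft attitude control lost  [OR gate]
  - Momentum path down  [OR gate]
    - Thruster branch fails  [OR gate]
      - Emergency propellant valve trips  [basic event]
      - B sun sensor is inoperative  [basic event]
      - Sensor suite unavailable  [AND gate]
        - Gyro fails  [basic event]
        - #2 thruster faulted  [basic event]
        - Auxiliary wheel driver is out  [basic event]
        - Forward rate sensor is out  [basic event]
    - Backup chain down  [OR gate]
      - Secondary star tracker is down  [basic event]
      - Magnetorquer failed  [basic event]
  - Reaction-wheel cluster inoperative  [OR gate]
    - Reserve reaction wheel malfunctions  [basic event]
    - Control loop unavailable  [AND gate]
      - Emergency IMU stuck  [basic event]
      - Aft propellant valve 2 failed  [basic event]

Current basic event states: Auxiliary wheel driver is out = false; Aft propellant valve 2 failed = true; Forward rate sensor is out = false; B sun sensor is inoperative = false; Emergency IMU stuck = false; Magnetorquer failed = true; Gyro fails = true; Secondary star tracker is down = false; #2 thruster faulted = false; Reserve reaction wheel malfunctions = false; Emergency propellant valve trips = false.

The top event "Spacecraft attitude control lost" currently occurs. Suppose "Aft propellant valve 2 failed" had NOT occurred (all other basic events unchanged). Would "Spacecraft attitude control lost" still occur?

Yes

Counterfactual: set "Aft propellant valve 2 failed" to not occurred.
Sensor suite unavailable [AND]: Gyro fails=occurs, #2 thruster faulted=not, Auxiliary wheel driver is out=not, Forward rate sensor is out=not → not all inputs occur → does not occur.
Thruster branch fails [OR]: Emergency propellant valve trips=not, B sun sensor is inoperative=not, Sensor suite unavailable=not → no input occurs → does not occur.
Backup chain down [OR]: Secondary star tracker is down=not, Magnetorquer failed=occurs → at least one input occurs → occurs.
Momentum path down [OR]: Thruster branch fails=not, Backup chain down=occurs → at least one input occurs → occurs.
Control loop unavailable [AND]: Emergency IMU stuck=not, Aft propellant valve 2 failed=not → not all inputs occur → does not occur.
Reaction-wheel cluster inoperative [OR]: Reserve reaction wheel malfunctions=not, Control loop unavailable=not → no input occurs → does not occur.
Spacecraft attitude control lost [OR]: Momentum path down=occurs, Reaction-wheel cluster inoperative=not → at least one input occurs → occurs.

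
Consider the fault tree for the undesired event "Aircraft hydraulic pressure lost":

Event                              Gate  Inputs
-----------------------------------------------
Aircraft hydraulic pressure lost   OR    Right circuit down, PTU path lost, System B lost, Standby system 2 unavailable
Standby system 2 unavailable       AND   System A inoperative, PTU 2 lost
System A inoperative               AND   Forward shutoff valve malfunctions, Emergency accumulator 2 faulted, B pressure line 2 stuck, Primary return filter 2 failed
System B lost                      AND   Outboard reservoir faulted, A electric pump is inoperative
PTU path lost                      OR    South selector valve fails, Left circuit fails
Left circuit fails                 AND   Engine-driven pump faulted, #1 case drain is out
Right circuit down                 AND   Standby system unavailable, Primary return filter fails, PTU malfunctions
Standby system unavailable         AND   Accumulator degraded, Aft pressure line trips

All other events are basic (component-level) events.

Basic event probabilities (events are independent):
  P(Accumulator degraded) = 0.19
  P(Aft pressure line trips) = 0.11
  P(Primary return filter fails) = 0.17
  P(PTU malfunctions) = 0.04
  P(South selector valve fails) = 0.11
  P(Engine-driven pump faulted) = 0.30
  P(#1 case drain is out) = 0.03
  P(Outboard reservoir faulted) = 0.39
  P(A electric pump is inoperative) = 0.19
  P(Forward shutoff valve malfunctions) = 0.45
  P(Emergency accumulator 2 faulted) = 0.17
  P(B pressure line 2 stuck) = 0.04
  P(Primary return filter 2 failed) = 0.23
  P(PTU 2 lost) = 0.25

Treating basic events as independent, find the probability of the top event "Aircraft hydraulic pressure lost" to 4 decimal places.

P(Standby system unavailable) [AND] = 0.19 × 0.11 = 0.020900
P(Right circuit down) [AND] = 0.020900 × 0.17 × 0.04 = 0.000142
P(Left circuit fails) [AND] = 0.30 × 0.03 = 0.009000
P(PTU path lost) [OR] = 1 − (1−0.11) × (1−0.009000) = 0.118010
P(System B lost) [AND] = 0.39 × 0.19 = 0.074100
P(System A inoperative) [AND] = 0.45 × 0.17 × 0.04 × 0.23 = 0.000704
P(Standby system 2 unavailable) [AND] = 0.000704 × 0.25 = 0.000176
P(Aircraft hydraulic pressure lost) [OR] = 1 − (1−0.000142) × (1−0.118010) × (1−0.074100) × (1−0.000176) = 0.183625
Rounded to 4 decimal places: P(Aircraft hydraulic pressure lost) ≈ 0.1836.

0.1836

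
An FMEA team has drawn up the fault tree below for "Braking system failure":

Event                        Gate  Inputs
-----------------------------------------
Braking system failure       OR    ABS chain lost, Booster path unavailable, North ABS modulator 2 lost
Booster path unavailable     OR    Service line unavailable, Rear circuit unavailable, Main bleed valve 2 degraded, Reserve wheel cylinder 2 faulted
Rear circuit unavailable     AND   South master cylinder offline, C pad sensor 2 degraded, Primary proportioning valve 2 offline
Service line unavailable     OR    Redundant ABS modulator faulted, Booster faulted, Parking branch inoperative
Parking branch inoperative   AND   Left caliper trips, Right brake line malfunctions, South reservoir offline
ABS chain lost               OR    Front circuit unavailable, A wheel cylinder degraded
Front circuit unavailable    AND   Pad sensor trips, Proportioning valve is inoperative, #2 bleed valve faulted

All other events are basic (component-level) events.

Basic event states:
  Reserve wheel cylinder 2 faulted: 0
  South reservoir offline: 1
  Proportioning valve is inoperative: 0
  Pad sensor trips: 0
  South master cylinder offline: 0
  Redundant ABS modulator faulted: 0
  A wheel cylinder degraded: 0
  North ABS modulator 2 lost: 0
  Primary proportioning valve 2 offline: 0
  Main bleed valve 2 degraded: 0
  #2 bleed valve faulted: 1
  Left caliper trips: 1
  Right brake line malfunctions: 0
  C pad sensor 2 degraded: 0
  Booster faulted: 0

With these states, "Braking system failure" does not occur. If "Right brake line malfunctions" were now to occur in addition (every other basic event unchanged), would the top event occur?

Yes

Counterfactual: set "Right brake line malfunctions" to occurred.
Front circuit unavailable [AND]: Pad sensor trips=not, Proportioning valve is inoperative=not, #2 bleed valve faulted=occurs → not all inputs occur → does not occur.
ABS chain lost [OR]: Front circuit unavailable=not, A wheel cylinder degraded=not → no input occurs → does not occur.
Parking branch inoperative [AND]: Left caliper trips=occurs, Right brake line malfunctions=occurs, South reservoir offline=occurs → all inputs occur → occurs.
Service line unavailable [OR]: Redundant ABS modulator faulted=not, Booster faulted=not, Parking branch inoperative=occurs → at least one input occurs → occurs.
Rear circuit unavailable [AND]: South master cylinder offline=not, C pad sensor 2 degraded=not, Primary proportioning valve 2 offline=not → not all inputs occur → does not occur.
Booster path unavailable [OR]: Service line unavailable=occurs, Rear circuit unavailable=not, Main bleed valve 2 degraded=not, Reserve wheel cylinder 2 faulted=not → at least one input occurs → occurs.
Braking system failure [OR]: ABS chain lost=not, Booster path unavailable=occurs, North ABS modulator 2 lost=not → at least one input occurs → occurs.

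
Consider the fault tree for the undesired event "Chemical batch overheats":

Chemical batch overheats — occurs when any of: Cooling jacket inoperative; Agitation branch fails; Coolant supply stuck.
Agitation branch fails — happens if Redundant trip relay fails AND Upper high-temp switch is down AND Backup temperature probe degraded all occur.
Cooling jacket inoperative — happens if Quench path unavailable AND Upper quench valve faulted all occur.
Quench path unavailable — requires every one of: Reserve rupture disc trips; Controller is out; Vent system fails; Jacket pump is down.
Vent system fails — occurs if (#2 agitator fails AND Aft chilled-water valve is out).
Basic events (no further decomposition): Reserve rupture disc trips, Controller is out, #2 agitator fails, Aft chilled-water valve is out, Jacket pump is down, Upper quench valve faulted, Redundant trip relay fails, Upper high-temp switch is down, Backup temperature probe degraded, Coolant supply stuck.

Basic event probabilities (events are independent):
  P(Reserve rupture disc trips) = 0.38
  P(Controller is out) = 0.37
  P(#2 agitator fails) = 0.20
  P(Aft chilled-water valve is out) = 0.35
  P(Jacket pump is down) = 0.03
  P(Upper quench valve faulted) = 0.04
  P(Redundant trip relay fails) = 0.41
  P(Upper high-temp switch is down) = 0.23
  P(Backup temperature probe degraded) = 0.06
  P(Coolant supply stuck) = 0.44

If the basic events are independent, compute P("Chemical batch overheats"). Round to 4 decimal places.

P(Vent system fails) [AND] = 0.20 × 0.35 = 0.070000
P(Quench path unavailable) [AND] = 0.38 × 0.37 × 0.070000 × 0.03 = 0.000295
P(Cooling jacket inoperative) [AND] = 0.000295 × 0.04 = 0.000012
P(Agitation branch fails) [AND] = 0.41 × 0.23 × 0.06 = 0.005658
P(Chemical batch overheats) [OR] = 1 − (1−0.000012) × (1−0.005658) × (1−0.44) = 0.443175
Rounded to 4 decimal places: P(Chemical batch overheats) ≈ 0.4432.

0.4432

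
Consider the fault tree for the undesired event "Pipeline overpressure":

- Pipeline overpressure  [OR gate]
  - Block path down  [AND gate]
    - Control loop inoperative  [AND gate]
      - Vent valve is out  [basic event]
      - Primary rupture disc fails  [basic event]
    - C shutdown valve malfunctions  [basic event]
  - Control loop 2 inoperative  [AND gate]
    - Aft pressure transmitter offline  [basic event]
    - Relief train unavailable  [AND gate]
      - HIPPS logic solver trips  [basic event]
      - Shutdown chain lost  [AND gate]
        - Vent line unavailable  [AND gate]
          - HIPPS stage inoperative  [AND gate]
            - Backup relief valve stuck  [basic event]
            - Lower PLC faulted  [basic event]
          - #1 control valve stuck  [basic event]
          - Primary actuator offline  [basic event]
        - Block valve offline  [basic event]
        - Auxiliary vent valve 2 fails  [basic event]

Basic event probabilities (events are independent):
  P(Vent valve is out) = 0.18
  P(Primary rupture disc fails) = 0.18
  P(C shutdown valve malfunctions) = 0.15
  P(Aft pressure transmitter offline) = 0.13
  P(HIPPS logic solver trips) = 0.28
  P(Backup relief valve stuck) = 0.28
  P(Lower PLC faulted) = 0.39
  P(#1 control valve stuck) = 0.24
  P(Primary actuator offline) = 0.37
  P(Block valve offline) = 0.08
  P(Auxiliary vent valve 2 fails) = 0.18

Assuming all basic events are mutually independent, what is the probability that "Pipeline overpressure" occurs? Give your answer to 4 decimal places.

P(Control loop inoperative) [AND] = 0.18 × 0.18 = 0.032400
P(Block path down) [AND] = 0.032400 × 0.15 = 0.004860
P(HIPPS stage inoperative) [AND] = 0.28 × 0.39 = 0.109200
P(Vent line unavailable) [AND] = 0.109200 × 0.24 × 0.37 = 0.009697
P(Shutdown chain lost) [AND] = 0.009697 × 0.08 × 0.18 = 0.000140
P(Relief train unavailable) [AND] = 0.28 × 0.000140 = 0.000039
P(Control loop 2 inoperative) [AND] = 0.13 × 0.000039 = 0.000005
P(Pipeline overpressure) [OR] = 1 − (1−0.004860) × (1−0.000005) = 0.004865
Rounded to 4 decimal places: P(Pipeline overpressure) ≈ 0.0049.

0.0049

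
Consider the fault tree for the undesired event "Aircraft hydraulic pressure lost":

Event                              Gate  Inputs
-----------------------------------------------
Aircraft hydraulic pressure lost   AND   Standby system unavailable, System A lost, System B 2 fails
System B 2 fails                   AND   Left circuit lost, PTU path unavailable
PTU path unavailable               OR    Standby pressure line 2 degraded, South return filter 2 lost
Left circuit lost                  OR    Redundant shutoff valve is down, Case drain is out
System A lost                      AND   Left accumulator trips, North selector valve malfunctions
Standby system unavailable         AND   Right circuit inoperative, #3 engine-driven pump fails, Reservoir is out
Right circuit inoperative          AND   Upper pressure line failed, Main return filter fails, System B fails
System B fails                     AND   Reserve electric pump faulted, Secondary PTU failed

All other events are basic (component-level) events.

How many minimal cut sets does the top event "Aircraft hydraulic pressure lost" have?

4

System B fails [AND]: one cut set from each child combined → 1 × 1 = 1 cut set(s).
Right circuit inoperative [AND]: one cut set from each child combined → 1 × 1 × 1 = 1 cut set(s).
Standby system unavailable [AND]: one cut set from each child combined → 1 × 1 × 1 = 1 cut set(s).
System A lost [AND]: one cut set from each child combined → 1 × 1 = 1 cut set(s).
Left circuit lost [OR]: union of children's cut sets → 2 cut set(s).
PTU path unavailable [OR]: union of children's cut sets → 2 cut set(s).
System B 2 fails [AND]: one cut set from each child combined → 2 × 2 = 4 cut set(s).
Aircraft hydraulic pressure lost [AND]: one cut set from each child combined → 1 × 1 × 4 = 4 cut set(s).
Minimal cut sets: {#3 engine-driven pump fails, Left accumulator trips, Main return filter fails, North selector valve malfunctions, Redundant shutoff valve is down, Reserve electric pump faulted, Reservoir is out, Secondary PTU failed, Standby pressure line 2 degraded, Upper pressure line failed}; {#3 engine-driven pump fails, Left accumulator trips, Main return filter fails, North selector valve malfunctions, Redundant shutoff valve is down, Reserve electric pump faulted, Reservoir is out, Secondary PTU failed, South return filter 2 lost, Upper pressure line failed}; {#3 engine-driven pump fails, Case drain is out, Left accumulator trips, Main return filter fails, North selector valve malfunctions, Reserve electric pump faulted, Reservoir is out, Secondary PTU failed, Standby pressure line 2 degraded, Upper pressure line failed}; {#3 engine-driven pump fails, Case drain is out, Left accumulator trips, Main return filter fails, North selector valve malfunctions, Reserve electric pump faulted, Reservoir is out, Secondary PTU failed, South return filter 2 lost, Upper pressure line failed}.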